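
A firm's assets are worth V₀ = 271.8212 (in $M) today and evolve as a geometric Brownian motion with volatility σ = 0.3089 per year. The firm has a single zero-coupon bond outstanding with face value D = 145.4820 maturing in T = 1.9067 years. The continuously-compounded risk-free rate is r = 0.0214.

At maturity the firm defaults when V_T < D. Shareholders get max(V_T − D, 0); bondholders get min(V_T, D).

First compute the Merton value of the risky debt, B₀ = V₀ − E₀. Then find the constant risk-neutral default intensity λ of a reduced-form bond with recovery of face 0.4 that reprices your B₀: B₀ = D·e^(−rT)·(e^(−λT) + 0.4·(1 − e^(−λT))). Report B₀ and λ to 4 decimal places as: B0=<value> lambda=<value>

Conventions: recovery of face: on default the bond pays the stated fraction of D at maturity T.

Apply the equity-as-call identities (strike 145.4820, horizon 1.9067 years):
d₁ = [ln(V₀/D) + (r + σ²/2)T] / (σ√T)
   = [ln(271.8212/145.4820) + (0.0214 + 0.5·0.3089²)·1.9067] / (0.3089·√1.9067)
   = [0.625092 + 0.131771] / 0.426539 = 1.774428
d₂ = d₁ − σ√T = 1.774428 − 0.426539 = 1.347889
N(d₁) = 0.962004,  N(d₂) = 0.911153,  e^(−rT) = 0.960018
E₀ = V₀·N(d₁) − D·e^(−rT)·N(d₂)
   = 271.8212·0.962004 − 145.4820·0.960018·0.911153 = 134.236568
B₀ = V₀ − E₀ = 271.8212 − 134.236568 = 137.584632
e^(−λT) = (B₀·e^(rT)/D − 0.4)/(1 − 0.4) = (137.5846·1.041647/145.4820 − 0.4)/0.6 = 0.97517017
λ = −ln(0.97517017)/1.9067 = 0.013187

B0=137.5846 lambda=0.0132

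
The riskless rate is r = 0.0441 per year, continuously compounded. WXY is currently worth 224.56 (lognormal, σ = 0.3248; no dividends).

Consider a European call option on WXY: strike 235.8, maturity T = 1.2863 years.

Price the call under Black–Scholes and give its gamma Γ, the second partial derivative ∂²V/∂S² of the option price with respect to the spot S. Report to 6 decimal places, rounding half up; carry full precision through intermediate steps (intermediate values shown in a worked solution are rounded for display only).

σ√T = 0.3248·√1.2863 = 0.368372
d₁ = (ln(S/K) + (r+σ²/2)T) / (σ√T) = (ln(224.56/235.8) + (0.0441+0.3248²/2)·1.2863) / 0.368372 = (-0.048841 + 0.124575) / 0.368372 = 0.205591
d₂ = d₁ − σ√T = 0.205591 − 0.368372 = -0.162782
e^{−rT} = 0.944853
N(d₁) = 0.581445,  N(d₂) = 0.435345
Call price V = S·N(d₁) − K·e^{−rT}·N(d₂) = 130.569207 − 96.993300 = 33.575907
φ(d₁) = (1/√(2π))·e^{−d₁²/2} = 0.390600
Γ = φ(d₁) / (S·σ·√T) = 0.004722

price = 33.575907
Γ = 0.004722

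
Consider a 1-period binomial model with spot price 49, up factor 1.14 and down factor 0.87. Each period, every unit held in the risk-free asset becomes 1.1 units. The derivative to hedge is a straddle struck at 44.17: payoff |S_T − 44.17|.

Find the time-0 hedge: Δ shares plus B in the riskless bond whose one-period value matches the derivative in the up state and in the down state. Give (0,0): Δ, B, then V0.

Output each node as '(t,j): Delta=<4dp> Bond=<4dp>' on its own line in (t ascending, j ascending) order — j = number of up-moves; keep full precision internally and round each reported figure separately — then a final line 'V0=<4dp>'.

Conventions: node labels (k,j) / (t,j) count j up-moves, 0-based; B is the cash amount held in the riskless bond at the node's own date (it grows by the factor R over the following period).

(0,0): Delta=0.7672 Bond=-28.3323
V0=9.2603

No-arbitrage ⇒ martingale measure with p* = (R−d)/(u−d) = 0.8519.
Expiry values: V(1,0)=1.5400, V(1,1)=11.6900
Node (0,0) S=49.0000: V=(p*·11.6900+(1−p*)·1.5400)/1.1=9.2603; Δ=(11.6900−1.5400)/(55.8600−42.6300)=0.7672; B=V−Δ·S=-28.3323
Check: Δ(0,0)·S0 + B(0,0) = 9.2603 = V0.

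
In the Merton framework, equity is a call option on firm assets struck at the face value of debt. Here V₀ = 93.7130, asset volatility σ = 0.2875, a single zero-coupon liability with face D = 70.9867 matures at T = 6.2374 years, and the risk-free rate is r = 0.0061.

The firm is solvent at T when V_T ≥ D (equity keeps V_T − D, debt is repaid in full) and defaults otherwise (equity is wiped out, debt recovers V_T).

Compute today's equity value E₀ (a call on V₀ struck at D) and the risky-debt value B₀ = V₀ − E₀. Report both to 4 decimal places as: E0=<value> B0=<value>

E0=37.4588 B0=56.2542

Apply the equity-as-call identities (strike 70.9867, horizon 6.2374 years):
d₁ = [ln(V₀/D) + (r + σ²/2)T] / (σ√T)
   = [ln(93.7130/70.9867) + (0.0061 + 0.5·0.2875²)·6.2374] / (0.2875·√6.2374)
   = [0.277744 + 0.295828] / 0.718025 = 0.798820
d₂ = d₁ − σ√T = 0.798820 − 0.718025 = 0.080794
N(d₁) = 0.787802,  N(d₂) = 0.532197,  e^(−rT) = 0.962667
E₀ = V₀·N(d₁) − D·e^(−rT)·N(d₂)
   = 93.7130·0.787802 − 70.9867·0.962667·0.532197 = 37.458821
B₀ = V₀ − E₀ = 93.7130 − 37.458821 = 56.254179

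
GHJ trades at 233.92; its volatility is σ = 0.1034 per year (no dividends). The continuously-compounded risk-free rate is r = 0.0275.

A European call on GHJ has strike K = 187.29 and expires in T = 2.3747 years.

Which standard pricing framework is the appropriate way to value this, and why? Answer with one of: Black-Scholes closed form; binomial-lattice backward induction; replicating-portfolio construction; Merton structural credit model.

Key observation: a European-exercise option on GHJ struck at 187.29 — a GBM underlying with constant parameters — admits an analytic price: the data contain no early exercise, no discrete tree, no debt structure.

framework: Black-Scholes closed form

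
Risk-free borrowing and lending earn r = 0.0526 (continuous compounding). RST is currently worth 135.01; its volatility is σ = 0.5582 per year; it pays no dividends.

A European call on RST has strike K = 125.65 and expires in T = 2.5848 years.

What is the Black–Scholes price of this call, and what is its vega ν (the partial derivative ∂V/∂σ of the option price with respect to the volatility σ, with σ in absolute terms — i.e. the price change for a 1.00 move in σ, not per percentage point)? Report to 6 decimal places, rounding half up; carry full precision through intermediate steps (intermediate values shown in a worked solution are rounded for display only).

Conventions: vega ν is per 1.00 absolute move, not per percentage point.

price = 56.094376
ν = 68.706670

σ√T = 0.5582·√2.5848 = 0.897436
d₁ = (ln(S/K) + (r+σ²/2)T) / (σ√T) = (ln(135.01/125.65) + (0.0526+0.5582²/2)·2.5848) / 0.897436 = (0.071849 + 0.538656) / 0.897436 = 0.680277
d₂ = d₁ − σ√T = 0.680277 − 0.897436 = -0.217159
e^{−rT} = 0.872877
N(d₁) = 0.751835,  N(d₂) = 0.414042
Call price V = S·N(d₁) − K·e^{−rT}·N(d₂) = 101.505286 − 45.410910 = 56.094376
φ(d₁) = (1/√(2π))·e^{−d₁²/2} = 0.316533
ν = S·φ(d₁)·√T = 68.706670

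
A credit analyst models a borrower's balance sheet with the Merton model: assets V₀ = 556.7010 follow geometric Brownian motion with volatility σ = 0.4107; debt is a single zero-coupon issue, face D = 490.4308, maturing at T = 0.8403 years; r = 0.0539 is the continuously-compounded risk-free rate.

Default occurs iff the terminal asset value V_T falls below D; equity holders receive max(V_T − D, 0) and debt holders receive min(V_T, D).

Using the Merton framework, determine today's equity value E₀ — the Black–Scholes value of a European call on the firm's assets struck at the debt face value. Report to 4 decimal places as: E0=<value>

Work the structural quantities from V₀ = 556.7010 against face 490.4308:
d₁ = [ln(V₀/D) + (r + σ²/2)T] / (σ√T)
   = [ln(556.7010/490.4308) + (0.0539 + 0.5·0.4107²)·0.8403] / (0.4107·√0.8403)
   = [0.126744 + 0.116161] / 0.376480 = 0.645200
d₂ = d₁ − σ√T = 0.645200 − 0.376480 = 0.268720
N(d₁) = 0.740601,  N(d₂) = 0.605927,  e^(−rT) = 0.955718
E₀ = V₀·N(d₁) − D·e^(−rT)·N(d₂)
   = 556.7010·0.740601 − 490.4308·0.955718·0.605927 = 128.286978

E0=128.2870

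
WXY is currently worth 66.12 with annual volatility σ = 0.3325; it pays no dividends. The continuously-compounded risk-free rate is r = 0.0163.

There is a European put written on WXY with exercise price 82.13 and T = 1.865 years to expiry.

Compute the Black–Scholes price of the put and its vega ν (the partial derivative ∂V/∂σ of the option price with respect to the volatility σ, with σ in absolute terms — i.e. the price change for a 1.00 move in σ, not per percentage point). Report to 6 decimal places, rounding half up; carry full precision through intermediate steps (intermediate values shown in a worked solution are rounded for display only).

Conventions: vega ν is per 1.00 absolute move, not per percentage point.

price = 20.933784
ν = 35.421568

σ√T = 0.3325·√1.865 = 0.454079
d₁ = (ln(S/K) + (r+σ²/2)T) / (σ√T) = (ln(66.12/82.13) + (0.0163+0.3325²/2)·1.865) / 0.454079 = (-0.216832 + 0.133493) / 0.454079 = -0.183534
d₂ = d₁ − σ√T = -0.183534 − 0.454079 = -0.637613
e^{−rT} = 0.970058
N(−d₁) = 0.572810,  N(−d₂) = 0.738137
Put price V = K·e^{−rT}·N(−d₂) − S·N(−d₁) = 58.808013 − 37.874230 = 20.933784
φ(d₁) = (1/√(2π))·e^{−d₁²/2} = 0.392279
ν = S·φ(d₁)·√T = 35.421568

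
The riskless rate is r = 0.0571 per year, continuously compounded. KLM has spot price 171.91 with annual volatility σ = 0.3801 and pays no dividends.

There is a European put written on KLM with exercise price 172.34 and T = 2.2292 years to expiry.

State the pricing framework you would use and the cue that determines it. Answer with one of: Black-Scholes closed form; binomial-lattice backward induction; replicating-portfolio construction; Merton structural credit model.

Key observation: everything needed for the exact continuous-time valuation of the European put on KLM (strike 172.34) is given, and no feature rules the closed form out.

framework: Black-Scholes closed form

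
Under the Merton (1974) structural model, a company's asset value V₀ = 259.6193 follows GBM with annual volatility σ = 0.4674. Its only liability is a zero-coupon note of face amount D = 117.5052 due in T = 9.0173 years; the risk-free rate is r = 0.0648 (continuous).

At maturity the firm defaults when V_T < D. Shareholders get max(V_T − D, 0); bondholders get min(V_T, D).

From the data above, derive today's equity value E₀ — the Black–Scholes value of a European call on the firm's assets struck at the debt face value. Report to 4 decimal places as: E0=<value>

Equity is a call on the firm's assets struck at D = 117.5052:
d₁ = [ln(V₀/D) + (r + σ²/2)T] / (σ√T)
   = [ln(259.6193/117.5052) + (0.0648 + 0.5·0.4674²)·9.0173] / (0.4674·√9.0173)
   = [0.792734 + 1.569293] / 1.403547 = 1.682898
d₂ = d₁ − σ√T = 1.682898 − 1.403547 = 0.279351
N(d₁) = 0.953803,  N(d₂) = 0.610012,  e^(−rT) = 0.557484
E₀ = V₀·N(d₁) − D·e^(−rT)·N(d₂)
   = 259.6193·0.953803 − 117.5052·0.557484·0.610012 = 207.665304

E0=207.6653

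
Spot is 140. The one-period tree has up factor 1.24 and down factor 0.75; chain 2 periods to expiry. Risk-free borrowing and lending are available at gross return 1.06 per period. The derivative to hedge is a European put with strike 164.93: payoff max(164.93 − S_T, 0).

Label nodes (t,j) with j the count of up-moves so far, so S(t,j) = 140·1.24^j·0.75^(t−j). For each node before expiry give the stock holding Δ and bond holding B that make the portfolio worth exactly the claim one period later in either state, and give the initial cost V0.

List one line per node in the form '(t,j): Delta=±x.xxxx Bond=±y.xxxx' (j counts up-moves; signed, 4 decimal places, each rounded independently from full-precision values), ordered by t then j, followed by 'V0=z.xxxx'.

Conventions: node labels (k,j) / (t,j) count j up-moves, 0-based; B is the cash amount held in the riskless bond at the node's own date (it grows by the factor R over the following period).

(0,0): Delta=-0.5621 Bond=103.4080
(1,0): Delta=-1.0000 Bond=155.5943
(1,1): Delta=-0.4083 Bond=82.9134
V0=24.7171

The replicating-portfolio and risk-neutral prices coincide; use p* = (1.06−0.75)/(1.24−0.75) = 0.6327 for the latter.
Expiry values: V(2,0)=86.1800, V(2,1)=34.7300, V(2,2)=0.0000
(1,0): S=105.0000. Δ = (V_up−V_dn)/(S_up−S_dn) = (34.7300−86.1800)/(130.2000−78.7500) = -1.0000. V = [p*·34.7300 + (1−p*)·86.1800]/1.06 = 50.5943. B = V − Δ·S = 155.5943.
(1,1): S=173.6000. Δ = (V_up−V_dn)/(S_up−S_dn) = (0.0000−34.7300)/(215.2640−130.2000) = -0.4083. V = [p*·0.0000 + (1−p*)·34.7300]/1.06 = 12.0358. B = V − Δ·S = 82.9134.
(0,0): S=140.0000. Δ = (V_up−V_dn)/(S_up−S_dn) = (12.0358−50.5943)/(173.6000−105.0000) = -0.5621. V = [p*·12.0358 + (1−p*)·50.5943]/1.06 = 24.7171. B = V − Δ·S = 103.4080.
Check: Δ(0,0)·S0 + B(0,0) = 24.7171 = V0.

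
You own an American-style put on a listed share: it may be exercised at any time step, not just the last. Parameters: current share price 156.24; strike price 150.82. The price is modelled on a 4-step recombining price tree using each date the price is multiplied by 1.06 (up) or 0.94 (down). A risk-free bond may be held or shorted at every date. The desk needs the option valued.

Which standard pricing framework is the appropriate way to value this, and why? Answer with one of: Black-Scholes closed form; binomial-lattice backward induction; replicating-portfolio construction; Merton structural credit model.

Key observation: the exercise right at every one of the 4 steps is what matters: each node needs max(150.82 − S, continuation), which only the stepwise tree valuation starting from spot 156.24 delivers.

framework: binomial-lattice backward induction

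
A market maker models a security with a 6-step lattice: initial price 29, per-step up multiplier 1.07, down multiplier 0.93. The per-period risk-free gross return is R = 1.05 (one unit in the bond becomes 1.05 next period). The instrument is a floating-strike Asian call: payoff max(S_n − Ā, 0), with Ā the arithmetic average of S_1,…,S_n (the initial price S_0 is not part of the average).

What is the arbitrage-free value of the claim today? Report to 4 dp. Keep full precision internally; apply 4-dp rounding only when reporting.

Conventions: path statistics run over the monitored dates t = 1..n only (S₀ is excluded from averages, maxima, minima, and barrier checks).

Under the martingale measure an up-move has probability p* = 0.8571; value the claim as the probability-weighted average of per-path payoffs, discounted 6 periods at R = 1.05.
Enumerate all 2^6 = 64 price paths (U = up ×1.07, D = down ×0.93); each path with k up-moves has probability p*^k·(1−p*)^(6−k).
DDDDDD: Ā=22.6683, payoff=0.0000, prob=0.000008
UDDDDD: Ā=26.0807, payoff=0.0000, prob=0.000051
DUDDDD: Ā=25.4040, payoff=0.0000, prob=0.000051
UUDDDD: Ā=29.2283, payoff=0.0000, prob=0.000306
DDUDDD: Ā=24.7747, payoff=0.0000, prob=0.000051
UDUDDD: Ā=28.5043, payoff=0.0000, prob=0.000306
DUUDDD: Ā=27.8276, payoff=0.0000, prob=0.000306
UUUDDD: Ā=32.0167, payoff=0.0000, prob=0.001836
DDDUDD: Ā=24.1895, payoff=0.0000, prob=0.000051
UDDUDD: Ā=27.8309, payoff=0.0000, prob=0.000306
DUDUDD: Ā=27.1542, payoff=0.0000, prob=0.000306
UUDUDD: Ā=31.2420, payoff=0.0000, prob=0.001836
DDUUDD: Ā=26.5249, payoff=0.0000, prob=0.000306
UDUUDD: Ā=30.5179, payoff=0.0000, prob=0.001836
DUUUDD: Ā=29.8413, payoff=0.0000, prob=0.001836
UUUUDD: Ā=34.3335, payoff=0.0000, prob=0.011016
DDDDUD: Ā=23.6452, payoff=0.0000, prob=0.000051
UDDDUD: Ā=27.2047, payoff=0.0000, prob=0.000306
DUDDUD: Ā=26.5280, payoff=0.0000, prob=0.000306
UUDDUD: Ā=30.5215, payoff=0.0000, prob=0.001836
DDUDUD: Ā=25.8987, payoff=0.0000, prob=0.000306
UDUDUD: Ā=29.7975, payoff=0.0000, prob=0.001836
DUUDUD: Ā=29.1208, payoff=0.0000, prob=0.001836
UUUDUD: Ā=33.5046, payoff=0.0000, prob=0.011016
DDDUUD: Ā=25.3135, payoff=0.0000, prob=0.000306
UDDUUD: Ā=29.1241, payoff=0.0000, prob=0.001836
DUDUUD: Ā=28.4474, payoff=0.1283, prob=0.001836
UUDUUD: Ā=32.7299, payoff=0.1477, prob=0.011016
DDUUUD: Ā=27.8181, payoff=0.7576, prob=0.001836
UDUUUD: Ā=32.0058, payoff=0.8717, prob=0.011016
DUUUUD: Ā=31.3292, payoff=1.5484, prob=0.011016
UUUUUD: Ā=36.0454, payoff=1.7814, prob=0.066095
DDDDDU: Ā=23.1390, payoff=0.0000, prob=0.000051
UDDDDU: Ā=26.6223, payoff=0.0000, prob=0.000306
DUDDDU: Ā=25.9456, payoff=0.0000, prob=0.000306
UUDDDU: Ā=29.8514, payoff=0.0000, prob=0.001836
DDUDDU: Ā=25.3163, payoff=0.0000, prob=0.000306
UDUDDU: Ā=29.1274, payoff=0.0000, prob=0.001836
DUUDDU: Ā=28.4507, payoff=0.1250, prob=0.001836
UUUDDU: Ā=32.7337, payoff=0.1439, prob=0.011016
DDDUDU: Ā=24.7311, payoff=0.1058, prob=0.000306
UDDUDU: Ā=28.4541, payoff=0.1217, prob=0.001836
DUDUDU: Ā=27.7774, payoff=0.7984, prob=0.001836
UUDUDU: Ā=31.9589, payoff=0.9186, prob=0.011016
DDUUDU: Ā=27.1481, payoff=1.4277, prob=0.001836
UDUUDU: Ā=31.2349, payoff=1.6426, prob=0.011016
DUUUDU: Ā=30.5582, payoff=2.3193, prob=0.011016
UUUUDU: Ā=35.1584, payoff=2.6684, prob=0.066095
DDDDUU: Ā=24.1868, payoff=0.6501, prob=0.000306
UDDDUU: Ā=27.8278, payoff=0.7479, prob=0.001836
DUDDUU: Ā=27.1512, payoff=1.4246, prob=0.001836
UUDDUU: Ā=31.2385, payoff=1.6391, prob=0.011016
DDUDUU: Ā=26.5219, payoff=2.0539, prob=0.001836
UDUDUU: Ā=30.5144, payoff=2.3631, prob=0.011016
DUUDUU: Ā=29.8378, payoff=3.0398, prob=0.011016
UUUDUU: Ā=34.3295, payoff=3.4974, prob=0.066095
DDDUUU: Ā=25.9366, payoff=2.6392, prob=0.001836
UDDUUU: Ā=29.8411, payoff=3.0364, prob=0.011016
DUDUUU: Ā=29.1644, payoff=3.7131, prob=0.011016
UUDUUU: Ā=33.5547, payoff=4.2721, prob=0.066095
DDUUUU: Ā=28.5351, payoff=4.3424, prob=0.011016
UDUUUU: Ā=32.8307, payoff=4.9961, prob=0.066095
DUUUUU: Ā=32.1540, payoff=5.6728, prob=0.066095
UUUUUU: Ā=36.9944, payoff=6.5267, prob=0.396569
Price = Σ prob·payoff / R^6 = 4.403496 / 1.340096 = 3.2860

price = 3.2860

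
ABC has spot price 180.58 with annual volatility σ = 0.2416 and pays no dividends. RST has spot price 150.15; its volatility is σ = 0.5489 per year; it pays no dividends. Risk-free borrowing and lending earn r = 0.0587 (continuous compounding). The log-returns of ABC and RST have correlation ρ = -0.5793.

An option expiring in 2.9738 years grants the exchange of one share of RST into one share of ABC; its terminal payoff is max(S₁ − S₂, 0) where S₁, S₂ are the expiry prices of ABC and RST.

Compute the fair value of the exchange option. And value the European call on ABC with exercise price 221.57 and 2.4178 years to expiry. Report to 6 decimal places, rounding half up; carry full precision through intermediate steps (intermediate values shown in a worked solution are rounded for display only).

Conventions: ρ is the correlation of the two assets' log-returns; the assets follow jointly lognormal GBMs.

σ_eff = √(σ₁² + σ₂² − 2ρσ₁σ₂) = √(0.2416² + 0.5489² − 2·-0.5793·0.2416·0.5489) = 0.716456
d₁ = (ln(S₁/S₂) + (q₂ − q₁ + σ_eff²/2)T) / (σ_eff√T) = (ln(180.58/150.15) + (0.0 − 0.0 + 0.256654)·2.9738) / 1.235507 = 0.767117
d₂ = d₁ − σ_eff√T = 0.767117 − 1.235507 = -0.468390
N(d₁) = 0.778494,  N(d₂) = 0.319753
V = S₁·e^{−q₁T}·N(d₁) − S₂·e^{−q₂T}·N(d₂) = 140.580424 − 48.010873 = 92.569551
[vanilla: ABC call K=221.57]
σ√T = 0.2416·√2.4178 = 0.375671
d₁ = (ln(S/K) + (r+σ²/2)T) / (σ√T) = (ln(180.58/221.57) + (0.0587+0.2416²/2)·2.4178) / 0.375671 = (-0.204565 + 0.212489) / 0.375671 = 0.021094
d₂ = d₁ − σ√T = 0.021094 − 0.375671 = -0.354577
e^{−rT} = 0.867686
N(d₁) = 0.508415,  N(d₂) = 0.361453
price = S·N(d₁) − K·e^{−rT}·N(d₂) = 91.809513 − 69.490604 = 22.318909

exchange price = 92.569551
price(ABC call K=221.57) = 22.318909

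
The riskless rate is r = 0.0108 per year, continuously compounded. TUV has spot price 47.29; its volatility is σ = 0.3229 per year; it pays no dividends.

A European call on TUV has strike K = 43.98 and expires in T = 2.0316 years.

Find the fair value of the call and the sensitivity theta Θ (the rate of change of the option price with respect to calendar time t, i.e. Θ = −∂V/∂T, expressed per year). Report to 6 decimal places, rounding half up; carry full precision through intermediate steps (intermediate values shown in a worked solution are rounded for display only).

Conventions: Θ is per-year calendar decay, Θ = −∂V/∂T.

σ√T = 0.3229·√2.0316 = 0.460243
d₁ = (ln(S/K) + (r+σ²/2)T) / (σ√T) = (ln(47.29/43.98) + (0.0108+0.3229²/2)·2.0316) / 0.460243 = (0.072564 + 0.127853) / 0.460243 = 0.435459
d₂ = d₁ − σ√T = 0.435459 − 0.460243 = -0.024784
e^{−rT} = 0.978298
N(d₁) = 0.668385,  N(d₂) = 0.490114
Call price V = S·N(d₁) − K·e^{−rT}·N(d₂) = 31.607943 − 21.087400 = 10.520543
φ(d₁) = (1/√(2π))·e^{−d₁²/2} = 0.362855
Θ = −S·φ(d₁)·σ/(2√T) − r·K·e^{−rT}·N(d₂) = −1.943667 − 0.227744 = -2.171411

price = 10.520543
Θ = -2.171411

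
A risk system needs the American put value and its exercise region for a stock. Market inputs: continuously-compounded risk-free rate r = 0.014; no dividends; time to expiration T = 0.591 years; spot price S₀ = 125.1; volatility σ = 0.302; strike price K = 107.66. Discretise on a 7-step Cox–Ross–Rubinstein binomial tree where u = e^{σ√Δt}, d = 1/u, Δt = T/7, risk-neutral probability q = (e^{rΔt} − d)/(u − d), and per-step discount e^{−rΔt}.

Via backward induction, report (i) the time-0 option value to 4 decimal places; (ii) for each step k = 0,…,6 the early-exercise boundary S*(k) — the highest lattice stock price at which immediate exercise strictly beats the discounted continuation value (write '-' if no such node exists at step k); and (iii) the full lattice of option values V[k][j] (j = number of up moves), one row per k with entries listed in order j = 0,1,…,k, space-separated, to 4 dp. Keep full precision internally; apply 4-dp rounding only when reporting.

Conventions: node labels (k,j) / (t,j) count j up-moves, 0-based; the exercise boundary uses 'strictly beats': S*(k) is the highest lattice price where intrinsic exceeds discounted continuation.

Δt=0.08443, u=1.09172, d=0.91599, q=0.48481, disc=e^(-rΔt)=0.99882
k=7 terminal: V=max(K-S,0) → 39.9755 26.9906 11.5147 0.0000 0.0000 0.0000 0.0000 0.0000
k=6: j=0 S=73.8922 intr=33.7678 cont=33.6406 V=33.7678[EX]; j=1 S=88.0680 intr=19.5920 cont=19.4648 V=19.5920[EX]; j=2 S=104.9634 intr=2.6966 cont=5.9253 V=5.9253[hold]; j=3 S=125.1000 intr=0.0000 cont=0.0000 V=0.0000[hold]; j=4 S=149.0997 intr=0.0000 cont=0.0000 V=0.0000[hold]; j=5 S=177.7036 intr=0.0000 cont=0.0000 V=0.0000[hold]; j=6 S=211.7950 intr=0.0000 cont=0.0000 V=0.0000[hold]  S*(6)=88.0680
k=5: j=0 S=80.6694 intr=26.9906 cont=26.8635 V=26.9906[EX]; j=1 S=96.1453 intr=11.5147 cont=12.9509 V=12.9509[hold]; j=2 S=114.5902 intr=0.0000 cont=3.0491 V=3.0491[hold]; j=3 S=136.5737 intr=0.0000 cont=0.0000 V=0.0000[hold]; j=4 S=162.7746 intr=0.0000 cont=0.0000 V=0.0000[hold]; j=5 S=194.0019 intr=0.0000 cont=0.0000 V=0.0000[hold]  S*(5)=80.6694
k=4: j=0 S=88.0680 intr=19.5920 cont=20.1603 V=20.1603[hold]; j=1 S=104.9634 intr=2.6966 cont=8.1408 V=8.1408[hold]; j=2 S=125.1000 intr=0.0000 cont=1.5690 V=1.5690[hold]; j=3 S=149.0997 intr=0.0000 cont=0.0000 V=0.0000[hold]; j=4 S=177.7036 intr=0.0000 cont=0.0000 V=0.0000[hold]  S*(4)=-
k=3: j=0 S=96.1453 intr=11.5147 cont=14.3162 V=14.3162[hold]; j=1 S=114.5902 intr=0.0000 cont=4.9489 V=4.9489[hold]; j=2 S=136.5737 intr=0.0000 cont=0.8074 V=0.8074[hold]; j=3 S=162.7746 intr=0.0000 cont=0.0000 V=0.0000[hold]  S*(3)=-
k=2: j=0 S=104.9634 intr=2.6966 cont=9.7633 V=9.7633[hold]; j=1 S=125.1000 intr=0.0000 cont=2.9376 V=2.9376[hold]; j=2 S=149.0997 intr=0.0000 cont=0.4155 V=0.4155[hold]  S*(2)=-
k=1: j=0 S=114.5902 intr=0.0000 cont=6.4465 V=6.4465[hold]; j=1 S=136.5737 intr=0.0000 cont=1.7128 V=1.7128[hold]  S*(1)=-
k=0: j=0 S=125.1000 intr=0.0000 cont=4.1467 V=4.1467[hold]  S*(0)=-

price = 4.1467
boundary = - - - - - 80.6694 88.0680
tree:
4.1467
6.4465 1.7128
9.7633 2.9376 0.4155
14.3162 4.9489 0.8074 0.0000
20.1603 8.1408 1.5690 0.0000 0.0000
26.9906 12.9509 3.0491 0.0000 0.0000 0.0000
33.7678 19.5920 5.9253 0.0000 0.0000 0.0000 0.0000
39.9755 26.9906 11.5147 0.0000 0.0000 0.0000 0.0000 0.0000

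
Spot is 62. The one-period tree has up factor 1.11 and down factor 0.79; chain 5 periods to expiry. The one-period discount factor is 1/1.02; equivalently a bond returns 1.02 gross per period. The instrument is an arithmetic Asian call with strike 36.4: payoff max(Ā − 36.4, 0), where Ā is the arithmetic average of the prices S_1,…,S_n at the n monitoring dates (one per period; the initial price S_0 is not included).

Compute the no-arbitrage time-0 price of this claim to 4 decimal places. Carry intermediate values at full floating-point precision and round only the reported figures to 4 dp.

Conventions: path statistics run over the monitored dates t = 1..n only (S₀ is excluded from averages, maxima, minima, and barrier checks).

Risk-neutral up-probability p* = (R−d)/(u−d) = (1.02−0.79)/(1.11−0.79) = 0.7188; the claim prices as the p*-weighted sum of path payoffs discounted by R^5.
Enumerate all 2^5 = 32 price paths (U = up ×1.11, D = down ×0.79); each path with k up-moves has probability p*^k·(1−p*)^(5−k).
DDDDD: Ā=32.2939, payoff=0.0000, prob=0.001760
UDDDD: Ā=45.3750, payoff=8.9750, prob=0.004497
DUDDD: Ā=41.4070, payoff=5.0070, prob=0.004497
UUDDD: Ā=58.1794, payoff=21.7794, prob=0.011493
DDUDD: Ā=38.2722, payoff=1.8722, prob=0.004497
UDUDD: Ā=53.7749, payoff=17.3749, prob=0.011493
DUUDD: Ā=49.8069, payoff=13.4069, prob=0.011493
UUUDD: Ā=69.9819, payoff=33.5819, prob=0.029371
DDDUD: Ā=35.7958, payoff=0.0000, prob=0.004497
UDDUD: Ā=50.2954, payoff=13.8954, prob=0.011493
DUDUD: Ā=46.3274, payoff=9.9274, prob=0.011493
UUDUD: Ā=65.0929, payoff=28.6929, prob=0.029371
DDUUD: Ā=43.1926, payoff=6.7926, prob=0.011493
UDUUD: Ā=60.6884, payoff=24.2884, prob=0.029371
DUUUD: Ā=56.7204, payoff=20.3204, prob=0.029371
UUUUD: Ā=79.6958, payoff=43.2958, prob=0.075059
DDDDU: Ā=33.8394, payoff=0.0000, prob=0.004497
UDDDU: Ā=47.5465, payoff=11.1465, prob=0.011493
DUDDU: Ā=43.5785, payoff=7.1785, prob=0.011493
UUDDU: Ā=61.2306, payoff=24.8306, prob=0.029371
DDUDU: Ā=40.4438, payoff=4.0438, prob=0.011493
UDUDU: Ā=56.8261, payoff=20.4261, prob=0.029371
DUUDU: Ā=52.8581, payoff=16.4581, prob=0.029371
UUUDU: Ā=74.2690, payoff=37.8690, prob=0.075059
DDDUU: Ā=37.9674, payoff=1.5674, prob=0.011493
UDDUU: Ā=53.3466, payoff=16.9466, prob=0.029371
DUDUU: Ā=49.3786, payoff=12.9786, prob=0.029371
UUDUU: Ā=69.3800, payoff=32.9800, prob=0.075059
DDUUU: Ā=46.2439, payoff=9.8439, prob=0.029371
UDUUU: Ā=64.9755, payoff=28.5755, prob=0.075059
DUUUU: Ā=61.0075, payoff=24.6075, prob=0.075059
UUUUU: Ā=85.7195, payoff=49.3195, prob=0.191818
Price = Σ prob·payoff / R^5 = 29.442159 / 1.104081 = 26.6667

price = 26.6667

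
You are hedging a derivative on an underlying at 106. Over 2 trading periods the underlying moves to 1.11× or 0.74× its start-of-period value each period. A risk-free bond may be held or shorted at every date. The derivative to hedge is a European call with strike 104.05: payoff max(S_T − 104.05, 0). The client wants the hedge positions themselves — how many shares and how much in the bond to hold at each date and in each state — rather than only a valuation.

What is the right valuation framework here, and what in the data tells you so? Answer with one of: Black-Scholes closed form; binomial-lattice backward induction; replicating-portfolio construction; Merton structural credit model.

Key observation: the mandate to exhibit the hedge at every date and state singles out the replicating-portfolio construction on the 2-period tree with factors 1.11 and 0.74 from 106.

framework: replicating-portfolio construction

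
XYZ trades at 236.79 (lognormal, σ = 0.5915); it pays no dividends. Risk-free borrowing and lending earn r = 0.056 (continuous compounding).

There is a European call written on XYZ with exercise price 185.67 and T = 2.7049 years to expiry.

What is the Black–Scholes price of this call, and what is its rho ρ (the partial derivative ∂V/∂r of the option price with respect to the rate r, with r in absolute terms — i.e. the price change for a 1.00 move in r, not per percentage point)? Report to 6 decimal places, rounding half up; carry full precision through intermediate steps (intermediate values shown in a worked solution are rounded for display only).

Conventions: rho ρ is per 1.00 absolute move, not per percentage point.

σ√T = 0.5915·√2.7049 = 0.972815
d₁ = (ln(S/K) + (r+σ²/2)T) / (σ√T) = (ln(236.79/185.67) + (0.056+0.5915²/2)·2.7049) / 0.972815 = (0.243203 + 0.624659) / 0.972815 = 0.892114
d₂ = d₁ − σ√T = 0.892114 − 0.972815 = -0.080701
e^{−rT} = 0.859440
N(d₁) = 0.813834,  N(d₂) = 0.467840
Call price V = S·N(d₁) − K·e^{−rT}·N(d₂) = 192.707761 − 74.654213 = 118.053548
ρ = K·T·e^{−rT}·N(d₂) = 201.932181

price = 118.053548
ρ = 201.932181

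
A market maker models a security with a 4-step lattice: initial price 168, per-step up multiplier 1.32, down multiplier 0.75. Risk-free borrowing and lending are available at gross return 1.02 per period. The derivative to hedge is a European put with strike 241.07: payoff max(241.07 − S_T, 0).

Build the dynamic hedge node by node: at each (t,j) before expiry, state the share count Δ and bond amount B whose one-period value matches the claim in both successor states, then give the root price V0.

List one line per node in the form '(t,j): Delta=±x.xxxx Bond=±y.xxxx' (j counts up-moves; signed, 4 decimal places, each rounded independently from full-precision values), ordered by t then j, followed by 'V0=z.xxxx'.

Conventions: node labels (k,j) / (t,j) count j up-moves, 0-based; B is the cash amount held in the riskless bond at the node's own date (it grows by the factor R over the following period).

Risk-neutral probability p* = (R−d)/(u−d) = (1.02−0.75)/(1.32−0.75) = 0.4737.
At maturity the claim pays: V(4,0)=187.9137, V(4,1)=147.5150, V(4,2)=76.4132, V(4,3)=0.0000, V(4,4)=0.0000
  t=3,j=0: stock 70.8750 → up 93.5550 (V=147.5150), down 53.1562 (V=187.9137). Price 165.4681; hedge Δ=-1.0000, bond B=236.3431.
  t=3,j=1: stock 124.7400 → up 164.6568 (V=76.4132), down 93.5550 (V=147.5150). Price 111.6031; hedge Δ=-1.0000, bond B=236.3431.
  t=3,j=2: stock 219.5424 → up 289.7960 (V=0.0000), down 164.6568 (V=76.4132). Price 39.4289; hedge Δ=-0.6106, bond B=173.4871.
  t=3,j=3: stock 386.3946 → up 510.0409 (V=0.0000), down 289.7960 (V=0.0000). Price 0.0000; hedge Δ=0.0000, bond B=0.0000.
  t=2,j=0: stock 94.5000 → up 124.7400 (V=111.6031), down 70.8750 (V=165.4681). Price 137.2090; hedge Δ=-1.0000, bond B=231.7090.
  t=2,j=1: stock 166.3200 → up 219.5424 (V=39.4289), down 124.7400 (V=111.6031). Price 75.8974; hedge Δ=-0.7613, bond B=202.5189.
  t=2,j=2: stock 292.7232 → up 386.3946 (V=0.0000), down 219.5424 (V=39.4289). Price 20.3451; hedge Δ=-0.2363, bond B=89.5186.
  t=1,j=0: stock 126.0000 → up 166.3200 (V=75.8974), down 94.5000 (V=137.2090). Price 106.0457; hedge Δ=-0.8537, bond B=213.6099.
  t=1,j=1: stock 221.7600 → up 292.7232 (V=20.3451), down 166.3200 (V=75.8974). Price 48.6110; hedge Δ=-0.4395, bond B=146.0710.
  t=0,j=0: stock 168.0000 → up 221.7600 (V=48.6110), down 126.0000 (V=106.0457). Price 77.2939; hedge Δ=-0.5998, bond B=178.0567.
As a check, the time-0 holding Δ(0,0)·S0 + B(0,0) comes to 77.2939 — exactly V0.

(0,0): Delta=-0.5998 Bond=178.0567
(1,0): Delta=-0.8537 Bond=213.6099
(1,1): Delta=-0.4395 Bond=146.0710
(2,0): Delta=-1.0000 Bond=231.7090
(2,1): Delta=-0.7613 Bond=202.5189
(2,2): Delta=-0.2363 Bond=89.5186
(3,0): Delta=-1.0000 Bond=236.3431
(3,1): Delta=-1.0000 Bond=236.3431
(3,2): Delta=-0.6106 Bond=173.4871
(3,3): Delta=0.0000 Bond=0.0000
V0=77.2939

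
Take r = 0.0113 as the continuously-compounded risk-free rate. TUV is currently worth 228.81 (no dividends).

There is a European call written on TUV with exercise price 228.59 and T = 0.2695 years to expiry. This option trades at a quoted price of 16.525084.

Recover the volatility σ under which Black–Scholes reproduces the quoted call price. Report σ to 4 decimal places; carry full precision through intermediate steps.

At σ = 0.3401 the Black–Scholes value reproduces the quote:
σ√T = 0.3401·√0.2695 = 0.176557
d₁ = (ln(S/K) + (r+σ²/2)T) / (σ√T) = (ln(228.81/228.59) + (0.0113+0.3401²/2)·0.2695) / 0.176557 = (0.000962 + 0.018632) / 0.176557 = 0.110976
d₂ = d₁ − σ√T = 0.110976 − 0.176557 = -0.065582
e^{−rT} = 0.996959
N(d₁) = 0.544182,  N(d₂) = 0.473855
V = S·N(d₁) − K·e^{−rT}·N(d₂) = 124.514321 − 107.989237 = 16.525084 (matching the quote); vega is positive throughout, so no other σ reproduces this price

sigma = 0.3401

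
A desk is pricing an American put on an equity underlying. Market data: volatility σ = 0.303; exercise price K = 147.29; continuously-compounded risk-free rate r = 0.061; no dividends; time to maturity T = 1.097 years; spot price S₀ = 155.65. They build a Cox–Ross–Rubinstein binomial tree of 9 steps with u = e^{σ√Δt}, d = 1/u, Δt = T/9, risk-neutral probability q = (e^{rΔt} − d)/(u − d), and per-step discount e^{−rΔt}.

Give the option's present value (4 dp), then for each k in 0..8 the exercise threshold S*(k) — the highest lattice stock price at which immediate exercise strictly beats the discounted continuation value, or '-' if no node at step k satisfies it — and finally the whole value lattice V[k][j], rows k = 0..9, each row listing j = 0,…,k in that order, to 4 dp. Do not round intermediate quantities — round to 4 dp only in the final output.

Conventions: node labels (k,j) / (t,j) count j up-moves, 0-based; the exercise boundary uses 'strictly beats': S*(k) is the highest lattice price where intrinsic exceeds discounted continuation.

price = 11.9436
boundary = - - - - 101.9487 113.3244 101.9487 113.3244 125.9695
tree:
11.9436
17.4687 6.7845
24.8323 10.6157 3.1852
34.1728 16.1786 5.4007 1.0930
45.3413 23.8913 8.9696 2.0343 0.2002
55.5752 33.9656 14.5153 3.7470 0.4106 0.0000
64.7817 45.3413 22.7140 6.8128 0.8420 0.0000 0.0000
73.0640 55.5752 33.9656 12.1841 1.7270 0.0000 0.0000 0.0000
80.5150 64.7817 45.3413 21.3205 3.5420 0.0000 0.0000 0.0000 0.0000
87.2180 73.0640 55.5752 33.9656 7.2645 0.0000 0.0000 0.0000 0.0000 0.0000

Δt=0.12189  u=1.11158  d=0.89962  q=0.50879  discount=0.99259
step 9 (expiry): payoffs max(K−S,0) = 87.2180 73.0640 55.5752 33.9656 7.2645 0.0000 0.0000 0.0000 0.0000 0.0000
step 8: (k=8,j=0): S=66.7750, K−S=80.5150, hold=79.4239 ⇒ V=80.5150 exercise | (k=8,j=1): S=82.5083, K−S=64.7817, hold=63.6906 ⇒ V=64.7817 exercise | (k=8,j=2): S=101.9487, K−S=45.3413, hold=44.2503 ⇒ V=45.3413 exercise | (k=8,j=3): S=125.9695, K−S=21.3205, hold=20.2295 ⇒ V=21.3205 exercise | (k=8,j=4): S=155.6500, K−S=0.0000, hold=3.5420 ⇒ V=3.5420 continue | (k=8,j=5): S=192.3238, K−S=0.0000, hold=0.0000 ⇒ V=0.0000 continue | (k=8,j=6): S=237.6385, K−S=0.0000, hold=0.0000 ⇒ V=0.0000 continue | (k=8,j=7): S=293.6301, K−S=0.0000, hold=0.0000 ⇒ V=0.0000 continue | (k=8,j=8): S=362.8143, K−S=0.0000, hold=0.0000 ⇒ V=0.0000 continue  boundary S*=125.9695
step 7: (k=7,j=0): S=74.2260, K−S=73.0640, hold=71.9730 ⇒ V=73.0640 exercise | (k=7,j=1): S=91.7148, K−S=55.5752, hold=54.4841 ⇒ V=55.5752 exercise | (k=7,j=2): S=113.3244, K−S=33.9656, hold=32.8745 ⇒ V=33.9656 exercise | (k=7,j=3): S=140.0255, K−S=7.2645, hold=12.1841 ⇒ V=12.1841 continue | (k=7,j=4): S=173.0179, K−S=0.0000, hold=1.7270 ⇒ V=1.7270 continue | (k=7,j=5): S=213.7838, K−S=0.0000, hold=0.0000 ⇒ V=0.0000 continue | (k=7,j=6): S=264.1549, K−S=0.0000, hold=0.0000 ⇒ V=0.0000 continue | (k=7,j=7): S=326.3942, K−S=0.0000, hold=0.0000 ⇒ V=0.0000 continue  boundary S*=113.3244
step 6: (k=6,j=0): S=82.5083, K−S=64.7817, hold=63.6906 ⇒ V=64.7817 exercise | (k=6,j=1): S=101.9487, K−S=45.3413, hold=44.2503 ⇒ V=45.3413 exercise | (k=6,j=2): S=125.9695, K−S=21.3205, hold=22.7140 ⇒ V=22.7140 continue | (k=6,j=3): S=155.6500, K−S=0.0000, hold=6.8128 ⇒ V=6.8128 continue | (k=6,j=4): S=192.3238, K−S=0.0000, hold=0.8420 ⇒ V=0.8420 continue | (k=6,j=5): S=237.6385, K−S=0.0000, hold=0.0000 ⇒ V=0.0000 continue | (k=6,j=6): S=293.6301, K−S=0.0000, hold=0.0000 ⇒ V=0.0000 continue  boundary S*=101.9487
step 5: (k=5,j=0): S=91.7148, K−S=55.5752, hold=54.4841 ⇒ V=55.5752 exercise | (k=5,j=1): S=113.3244, K−S=33.9656, hold=33.5782 ⇒ V=33.9656 exercise | (k=5,j=2): S=140.0255, K−S=7.2645, hold=14.5153 ⇒ V=14.5153 continue | (k=5,j=3): S=173.0179, K−S=0.0000, hold=3.7470 ⇒ V=3.7470 continue | (k=5,j=4): S=213.7838, K−S=0.0000, hold=0.4106 ⇒ V=0.4106 continue | (k=5,j=5): S=264.1549, K−S=0.0000, hold=0.0000 ⇒ V=0.0000 continue  boundary S*=113.3244
step 4: (k=4,j=0): S=101.9487, K−S=45.3413, hold=44.2503 ⇒ V=45.3413 exercise | (k=4,j=1): S=125.9695, K−S=21.3205, hold=23.8913 ⇒ V=23.8913 continue | (k=4,j=2): S=155.6500, K−S=0.0000, hold=8.9696 ⇒ V=8.9696 continue | (k=4,j=3): S=192.3238, K−S=0.0000, hold=2.0343 ⇒ V=2.0343 continue | (k=4,j=4): S=237.6385, K−S=0.0000, hold=0.2002 ⇒ V=0.2002 continue  boundary S*=101.9487
step 3: (k=3,j=0): S=113.3244, K−S=33.9656, hold=34.1728 ⇒ V=34.1728 continue | (k=3,j=1): S=140.0255, K−S=7.2645, hold=16.1786 ⇒ V=16.1786 continue | (k=3,j=2): S=173.0179, K−S=0.0000, hold=5.4007 ⇒ V=5.4007 continue | (k=3,j=3): S=213.7838, K−S=0.0000, hold=1.0930 ⇒ V=1.0930 continue  boundary S*=-
step 2: (k=2,j=0): S=125.9695, K−S=21.3205, hold=24.8323 ⇒ V=24.8323 continue | (k=2,j=1): S=155.6500, K−S=0.0000, hold=10.6157 ⇒ V=10.6157 continue | (k=2,j=2): S=192.3238, K−S=0.0000, hold=3.1852 ⇒ V=3.1852 continue  boundary S*=-
step 1: (k=1,j=0): S=140.0255, K−S=7.2645, hold=17.4687 ⇒ V=17.4687 continue | (k=1,j=1): S=173.0179, K−S=0.0000, hold=6.7845 ⇒ V=6.7845 continue  boundary S*=-
step 0: (k=0,j=0): S=155.6500, K−S=0.0000, hold=11.9436 ⇒ V=11.9436 continue  boundary S*=-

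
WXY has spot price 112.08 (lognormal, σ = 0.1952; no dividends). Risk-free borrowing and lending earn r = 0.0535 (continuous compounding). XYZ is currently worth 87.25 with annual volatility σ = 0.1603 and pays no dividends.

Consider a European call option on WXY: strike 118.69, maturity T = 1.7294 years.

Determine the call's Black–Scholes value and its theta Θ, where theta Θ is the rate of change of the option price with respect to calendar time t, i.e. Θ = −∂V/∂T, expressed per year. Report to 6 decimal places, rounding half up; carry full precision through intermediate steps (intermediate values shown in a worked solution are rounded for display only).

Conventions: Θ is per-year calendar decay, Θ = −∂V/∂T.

price = 13.293017
Θ = -6.118348

σ√T = 0.1952·√1.7294 = 0.256701
d₁ = (ln(S/K) + (r+σ²/2)T) / (σ√T) = (ln(112.08/118.69) + (0.0535+0.1952²/2)·1.7294) / 0.256701 = (-0.057302 + 0.125471) / 0.256701 = 0.265556
d₂ = d₁ − σ√T = 0.265556 − 0.256701 = 0.008855
e^{−rT} = 0.911628
N(d₁) = 0.604709,  N(d₂) = 0.503533
Call price V = S·N(d₁) − K·e^{−rT}·N(d₂) = 67.775824 − 54.482808 = 13.293017
φ(d₁) = (1/√(2π))·e^{−d₁²/2} = 0.385121
Θ = −S·φ(d₁)·σ/(2√T) − r·K·e^{−rT}·N(d₂) = −3.203517 − 2.914830 = -6.118348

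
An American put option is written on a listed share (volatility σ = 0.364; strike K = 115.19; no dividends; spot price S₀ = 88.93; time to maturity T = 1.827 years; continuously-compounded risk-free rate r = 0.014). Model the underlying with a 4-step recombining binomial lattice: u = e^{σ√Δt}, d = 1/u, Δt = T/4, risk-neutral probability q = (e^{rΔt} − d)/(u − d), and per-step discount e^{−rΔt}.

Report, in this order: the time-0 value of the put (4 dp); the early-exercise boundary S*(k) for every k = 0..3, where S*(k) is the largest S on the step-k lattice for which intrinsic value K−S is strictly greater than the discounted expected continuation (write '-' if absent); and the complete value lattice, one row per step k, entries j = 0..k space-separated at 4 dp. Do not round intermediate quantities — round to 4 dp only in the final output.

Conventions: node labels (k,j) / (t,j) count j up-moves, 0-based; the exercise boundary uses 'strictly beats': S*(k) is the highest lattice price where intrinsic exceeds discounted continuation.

params: Δt=0.45675 u=1.27890 d=0.78192 q=0.45172 e^(-rΔt)=0.99363
t_4 payoffs: 81.9472 60.8183 26.2600 0.0000 0.0000
t_3: node(3,0) S=42.5143 payoff=72.6757 vs cont=71.9415 → 72.6757 [stop]  node(3,1) S=69.5361 payoff=45.6539 vs cont=44.9196 → 45.6539 [stop]  node(3,2) S=113.7329 payoff=1.4571 vs cont=14.3062 → 14.3062 [wait]  node(3,3) S=186.0209 payoff=0.0000 vs cont=0.0000 → 0.0000 [wait]  ⇒ S*(3)=69.5361
t_2: node(2,0) S=54.3717 payoff=60.8183 vs cont=60.0841 → 60.8183 [stop]  node(2,1) S=88.9300 payoff=26.2600 vs cont=31.2929 → 31.2929 [wait]  node(2,2) S=145.4534 payoff=0.0000 vs cont=7.7939 → 7.7939 [wait]  ⇒ S*(2)=54.3717
t_1: node(1,0) S=69.5361 payoff=45.6539 vs cont=47.1786 → 47.1786 [wait]  node(1,1) S=113.7329 payoff=1.4571 vs cont=20.5462 → 20.5462 [wait]  ⇒ S*(1)=-
t_0: node(0,0) S=88.9300 payoff=26.2600 vs cont=34.9243 → 34.9243 [wait]  ⇒ S*(0)=-

price = 34.9243
boundary = - - 54.3717 69.5361
tree:
34.9243
47.1786 20.5462
60.8183 31.2929 7.7939
72.6757 45.6539 14.3062 0.0000
81.9472 60.8183 26.2600 0.0000 0.0000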